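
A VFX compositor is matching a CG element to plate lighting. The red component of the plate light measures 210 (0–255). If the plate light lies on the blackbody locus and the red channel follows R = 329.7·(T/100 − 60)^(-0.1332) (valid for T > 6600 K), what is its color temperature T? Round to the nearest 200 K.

(t − 60)^(-0.1332) = 210/329.7 = 0.63694.
t − 60 = 0.63694^(1/-0.1332) = 0.63694^(-7.508) = 29.561, so t = 89.561.
T = 100·t = 8956 K → 9000 K to the nearest 200 K.

9000 K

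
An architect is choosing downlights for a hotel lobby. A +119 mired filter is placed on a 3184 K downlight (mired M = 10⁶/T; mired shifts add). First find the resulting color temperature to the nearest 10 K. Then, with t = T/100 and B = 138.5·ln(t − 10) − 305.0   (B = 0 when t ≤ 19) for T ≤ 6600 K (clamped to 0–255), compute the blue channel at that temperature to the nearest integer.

M_in = 10⁶/3184 = 314.07; M_out = 314.07 + (+119) = 433.07.
T_out = 10⁶/433.07 = 2309.1 K → 2310 K; t = 23.1.
B = 138.5·ln(23.1 − 10) − 305.0 = 138.5·ln 13.1 − 305.0 = 138.5·2.5726 − 305.0 = 51.307.
Rounded: 51.

51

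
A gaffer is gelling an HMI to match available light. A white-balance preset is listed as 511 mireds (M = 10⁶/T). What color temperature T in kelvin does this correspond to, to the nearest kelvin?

1957 K

T = 10⁶ / 511 = 1956.95 K → 1957 K.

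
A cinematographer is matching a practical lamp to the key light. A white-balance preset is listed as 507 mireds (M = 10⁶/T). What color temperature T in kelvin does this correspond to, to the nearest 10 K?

T = 10⁶ / 507 = 1972.39 K → 1970 K.

1970 K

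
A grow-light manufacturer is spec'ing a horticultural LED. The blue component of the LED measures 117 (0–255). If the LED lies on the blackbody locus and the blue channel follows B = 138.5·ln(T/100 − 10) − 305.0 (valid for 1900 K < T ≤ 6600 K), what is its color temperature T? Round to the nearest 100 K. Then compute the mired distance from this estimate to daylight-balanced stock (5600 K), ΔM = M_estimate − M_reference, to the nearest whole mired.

+144 mireds

ln(t − 10) = (117 + 305.0) / 138.5 = 3.0469.
t − 10 = e^3.0469 = 21.051, so t = 31.051.
T = 100·t = 3105 K → 3100 K to the nearest 100 K.
M_estimate = 10⁶/3100 = 322.58; M_reference = 10⁶/5600 = 178.57.
ΔM = 322.58 − 178.57 = 144.01 → +144 mireds.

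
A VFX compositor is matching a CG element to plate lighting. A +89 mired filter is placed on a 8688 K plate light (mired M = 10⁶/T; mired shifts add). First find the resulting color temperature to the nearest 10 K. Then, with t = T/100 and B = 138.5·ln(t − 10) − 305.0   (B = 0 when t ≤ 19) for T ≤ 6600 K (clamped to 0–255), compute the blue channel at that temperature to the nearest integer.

M_in = 10⁶/8688 = 115.10; M_out = 115.10 + (+89) = 204.10.
T_out = 10⁶/204.10 = 4899.5 K → 4900 K; t = 49.
B = 138.5·ln(49 − 10) − 305.0 = 138.5·ln 39 − 305.0 = 138.5·3.6636 − 305.0 = 202.403.
Rounded: 202.

202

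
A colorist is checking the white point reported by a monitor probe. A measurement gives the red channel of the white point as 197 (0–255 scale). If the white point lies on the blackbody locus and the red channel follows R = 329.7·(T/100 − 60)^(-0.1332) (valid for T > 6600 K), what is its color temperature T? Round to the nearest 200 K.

10800 K

(t − 60)^(-0.1332) = 197/329.7 = 0.59751.
t − 60 = 0.59751^(1/-0.1332) = 0.59751^(-7.508) = 47.761, so t = 107.761.
T = 100·t = 10776 K → 10800 K to the nearest 200 K.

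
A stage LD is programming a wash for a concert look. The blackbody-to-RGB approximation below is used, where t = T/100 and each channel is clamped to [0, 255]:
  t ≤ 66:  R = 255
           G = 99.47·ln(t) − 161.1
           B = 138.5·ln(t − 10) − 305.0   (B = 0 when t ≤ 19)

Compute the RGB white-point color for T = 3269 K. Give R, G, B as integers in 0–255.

t = 3269/100 = 32.69; the t ≤ 66 branch applies.
R = 255 by definition for t ≤ 66.
G = 99.47·ln 32.69 − 161.1 = 99.47·3.4871 − 161.1 = 185.759.
B = 138.5·ln(32.69 − 10) − 305.0 = 138.5·ln 22.69 − 305.0 = 138.5·3.1219 − 305.0 = 127.387.
Rounded: (255, 186, 127).

R=255, G=186, B=127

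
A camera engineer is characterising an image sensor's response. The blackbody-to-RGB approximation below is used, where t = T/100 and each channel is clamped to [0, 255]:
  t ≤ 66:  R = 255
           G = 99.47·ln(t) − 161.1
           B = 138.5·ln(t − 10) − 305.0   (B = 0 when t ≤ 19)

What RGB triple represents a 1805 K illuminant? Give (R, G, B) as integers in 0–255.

(255, 127, 0)

t = 1805/100 = 18.05; the t ≤ 66 branch applies.
R = 255 by definition for t ≤ 66.
G = 99.47·ln 18.05 − 161.1 = 99.47·2.8931 − 161.1 = 126.681.
t = 18.05 ≤ 19, so B = 0.
Rounded: (255, 127, 0).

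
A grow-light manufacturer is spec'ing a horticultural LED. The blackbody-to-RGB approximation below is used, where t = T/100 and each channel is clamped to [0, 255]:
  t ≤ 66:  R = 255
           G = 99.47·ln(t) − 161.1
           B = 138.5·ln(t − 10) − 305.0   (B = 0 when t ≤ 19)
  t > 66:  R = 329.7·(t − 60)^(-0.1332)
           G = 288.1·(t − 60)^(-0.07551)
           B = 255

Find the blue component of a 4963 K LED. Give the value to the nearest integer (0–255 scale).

t = 4963/100 = 49.63; the t ≤ 66 branch applies.
B = 138.5·ln(49.63 − 10) − 305.0 = 138.5·ln 39.63 − 305.0 = 138.5·3.6796 − 305.0 = 204.623.
Rounded: 205.

205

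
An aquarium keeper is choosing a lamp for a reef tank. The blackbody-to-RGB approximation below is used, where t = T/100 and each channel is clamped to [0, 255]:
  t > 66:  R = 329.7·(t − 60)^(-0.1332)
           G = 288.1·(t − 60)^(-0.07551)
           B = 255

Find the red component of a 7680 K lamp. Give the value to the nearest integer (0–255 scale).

t = 7680/100 = 76.8; the t > 66 branch applies.
R = 329.7·(76.8 − 60)^(-0.1332) = 329.7·16.8^(-0.1332) = 329.7·0.68673 = 226.416.
Rounded: 226.

226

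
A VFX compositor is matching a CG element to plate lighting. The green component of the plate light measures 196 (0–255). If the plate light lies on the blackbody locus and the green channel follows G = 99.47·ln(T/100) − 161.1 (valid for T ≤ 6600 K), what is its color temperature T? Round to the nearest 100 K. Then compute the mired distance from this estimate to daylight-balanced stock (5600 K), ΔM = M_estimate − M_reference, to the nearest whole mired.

+99 mireds

ln t = (196 + 161.1) / 99.47 = 3.5900.
t = e^3.5900 = 36.235.
T = 100·t = 3624 K → 3600 K to the nearest 100 K.
M_estimate = 10⁶/3600 = 277.78; M_reference = 10⁶/5600 = 178.57.
ΔM = 277.78 − 178.57 = 99.21 → +99 mireds.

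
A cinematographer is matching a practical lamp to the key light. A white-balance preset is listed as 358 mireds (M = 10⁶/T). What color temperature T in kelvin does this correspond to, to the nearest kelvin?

2793 K

T = 10⁶ / 358 = 2793.30 K → 2793 K.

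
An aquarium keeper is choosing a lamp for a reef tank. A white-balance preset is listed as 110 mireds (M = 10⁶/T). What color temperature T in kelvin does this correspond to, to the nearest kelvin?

9091 K

T = 10⁶ / 110 = 9090.91 K → 9091 K.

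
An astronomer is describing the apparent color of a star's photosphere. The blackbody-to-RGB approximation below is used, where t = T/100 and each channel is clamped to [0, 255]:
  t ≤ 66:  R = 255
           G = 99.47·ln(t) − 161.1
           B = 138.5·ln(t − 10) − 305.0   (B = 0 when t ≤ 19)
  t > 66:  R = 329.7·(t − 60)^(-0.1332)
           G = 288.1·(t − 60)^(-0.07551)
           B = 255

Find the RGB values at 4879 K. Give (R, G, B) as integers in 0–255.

t = 4879/100 = 48.79; the t ≤ 66 branch applies.
R = 255 by definition for t ≤ 66.
G = 99.47·ln 48.79 − 161.1 = 99.47·3.8875 − 161.1 = 225.592.
B = 138.5·ln(48.79 − 10) − 305.0 = 138.5·ln 38.79 − 305.0 = 138.5·3.6582 − 305.0 = 201.656.
Rounded: (255, 226, 202).

(255, 226, 202)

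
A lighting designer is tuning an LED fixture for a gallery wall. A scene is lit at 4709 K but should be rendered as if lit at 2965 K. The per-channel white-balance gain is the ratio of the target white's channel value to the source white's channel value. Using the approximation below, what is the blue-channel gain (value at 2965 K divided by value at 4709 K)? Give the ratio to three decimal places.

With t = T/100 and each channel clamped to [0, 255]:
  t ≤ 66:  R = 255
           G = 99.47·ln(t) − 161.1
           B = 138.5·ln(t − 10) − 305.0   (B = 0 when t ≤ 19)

At 4709 K (t = 47.09):
  B = 138.5·ln(47.09 − 10) − 305.0 = 138.5·ln 37.09 − 305.0 = 138.5·3.6133 − 305.0 = 195.449.
At 2965 K (t = 29.65):
  B = 138.5·ln(29.65 − 10) − 305.0 = 138.5·ln 19.65 − 305.0 = 138.5·2.9781 − 305.0 = 107.464.
Gain = 107.464 / 195.449 = 0.5498 → 0.550.

0.550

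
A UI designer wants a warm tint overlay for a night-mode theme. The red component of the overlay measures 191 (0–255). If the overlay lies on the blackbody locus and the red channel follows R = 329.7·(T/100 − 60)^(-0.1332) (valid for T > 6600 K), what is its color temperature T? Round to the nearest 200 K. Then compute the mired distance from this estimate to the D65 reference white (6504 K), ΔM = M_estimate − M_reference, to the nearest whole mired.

-70 mireds

(t − 60)^(-0.1332) = 191/329.7 = 0.57931.
t − 60 = 0.57931^(1/-0.1332) = 0.57931^(-7.508) = 60.245, so t = 120.245.
T = 100·t = 12025 K → 12000 K to the nearest 200 K.
M_estimate = 10⁶/12000 = 83.33; M_reference = 10⁶/6504 = 153.75.
ΔM = 83.33 − 153.75 = -70.42 → -70 mireds.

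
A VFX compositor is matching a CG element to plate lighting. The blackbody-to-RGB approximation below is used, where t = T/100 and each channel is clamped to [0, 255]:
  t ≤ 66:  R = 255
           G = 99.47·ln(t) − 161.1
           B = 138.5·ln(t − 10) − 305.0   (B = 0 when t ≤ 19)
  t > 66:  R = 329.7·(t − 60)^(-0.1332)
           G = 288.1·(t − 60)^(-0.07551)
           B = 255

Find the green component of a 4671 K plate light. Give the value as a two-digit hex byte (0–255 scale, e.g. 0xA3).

0xDD

t = 4671/100 = 46.71; the t ≤ 66 branch applies.
G = 99.47·ln 46.71 − 161.1 = 99.47·3.8440 − 161.1 = 221.259.
Rounded: 221; in hex, 0xDD.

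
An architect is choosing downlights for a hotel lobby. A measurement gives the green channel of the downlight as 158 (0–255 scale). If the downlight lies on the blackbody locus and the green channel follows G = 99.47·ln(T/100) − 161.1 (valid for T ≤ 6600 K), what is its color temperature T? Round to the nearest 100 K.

ln t = (158 + 161.1) / 99.47 = 3.2080.
t = e^3.2080 = 24.730.
T = 100·t = 2473 K → 2500 K to the nearest 100 K.

2500 K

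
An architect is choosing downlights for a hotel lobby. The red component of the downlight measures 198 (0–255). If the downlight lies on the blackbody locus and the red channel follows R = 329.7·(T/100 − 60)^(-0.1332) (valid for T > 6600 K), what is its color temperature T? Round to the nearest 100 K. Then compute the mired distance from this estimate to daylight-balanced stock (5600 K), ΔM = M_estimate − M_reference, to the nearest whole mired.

-84 mireds

(t − 60)^(-0.1332) = 198/329.7 = 0.60055.
t − 60 = 0.60055^(1/-0.1332) = 0.60055^(-7.508) = 45.980, so t = 105.980.
T = 100·t = 10598 K → 10600 K to the nearest 100 K.
M_estimate = 10⁶/10600 = 94.34; M_reference = 10⁶/5600 = 178.57.
ΔM = 94.34 − 178.57 = -84.23 → -84 mireds.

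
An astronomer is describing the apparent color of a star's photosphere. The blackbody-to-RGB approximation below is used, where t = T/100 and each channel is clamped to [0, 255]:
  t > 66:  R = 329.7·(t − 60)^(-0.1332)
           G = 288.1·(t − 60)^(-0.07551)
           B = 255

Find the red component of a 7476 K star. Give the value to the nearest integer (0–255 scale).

230

t = 7476/100 = 74.76; the t > 66 branch applies.
R = 329.7·(74.76 − 60)^(-0.1332) = 329.7·14.76^(-0.1332) = 329.7·0.69868 = 230.354.
Rounded: 230.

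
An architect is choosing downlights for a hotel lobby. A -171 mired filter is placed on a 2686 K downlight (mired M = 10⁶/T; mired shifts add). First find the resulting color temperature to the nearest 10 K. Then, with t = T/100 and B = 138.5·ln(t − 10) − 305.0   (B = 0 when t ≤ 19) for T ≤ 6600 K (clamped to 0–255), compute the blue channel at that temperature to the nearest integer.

205

M_in = 10⁶/2686 = 372.30; M_out = 372.30 + (-171) = 201.30.
T_out = 10⁶/201.30 = 4967.7 K → 4970 K; t = 49.7.
B = 138.5·ln(49.7 − 10) − 305.0 = 138.5·ln 39.7 − 305.0 = 138.5·3.6814 − 305.0 = 204.867.
Rounded: 205.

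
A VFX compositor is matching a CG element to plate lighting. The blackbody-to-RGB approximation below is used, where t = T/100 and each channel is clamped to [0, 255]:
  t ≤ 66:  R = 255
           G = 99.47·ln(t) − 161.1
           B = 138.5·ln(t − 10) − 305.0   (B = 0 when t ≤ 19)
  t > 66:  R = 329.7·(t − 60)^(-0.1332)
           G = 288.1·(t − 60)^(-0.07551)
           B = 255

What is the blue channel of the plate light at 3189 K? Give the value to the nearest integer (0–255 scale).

t = 3189/100 = 31.89; the t ≤ 66 branch applies.
B = 138.5·ln(31.89 − 10) − 305.0 = 138.5·ln 21.89 − 305.0 = 138.5·3.0860 − 305.0 = 122.415.
Rounded: 122.

122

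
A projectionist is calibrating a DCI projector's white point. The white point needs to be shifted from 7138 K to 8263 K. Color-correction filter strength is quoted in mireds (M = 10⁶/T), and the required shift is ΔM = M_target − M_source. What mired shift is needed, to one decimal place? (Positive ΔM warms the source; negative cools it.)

-19.1 mireds

M_source = 10⁶/7138 = 140.095; M_target = 10⁶/8263 = 121.021.
ΔM = 121.021 − 140.095 = -19.074 → -19.1 mireds, a cooling shift.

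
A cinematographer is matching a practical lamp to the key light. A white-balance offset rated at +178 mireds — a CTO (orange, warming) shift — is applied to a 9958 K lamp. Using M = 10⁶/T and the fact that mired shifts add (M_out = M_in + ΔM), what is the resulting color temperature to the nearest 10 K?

3590 K

M_in = 10⁶/9958 = 100.42 mireds.
M_out = 100.42 + (+178) = 278.42 mireds.
T_out = 10⁶/278.42 = 3591.7 K → 3590 K.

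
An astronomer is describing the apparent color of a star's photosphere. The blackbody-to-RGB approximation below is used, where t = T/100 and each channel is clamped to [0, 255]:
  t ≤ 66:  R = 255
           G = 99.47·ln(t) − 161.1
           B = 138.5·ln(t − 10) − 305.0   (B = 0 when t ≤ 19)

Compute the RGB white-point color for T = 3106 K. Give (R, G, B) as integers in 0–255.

(255, 181, 117)

t = 3106/100 = 31.06; the t ≤ 66 branch applies.
R = 255 by definition for t ≤ 66.
G = 99.47·ln 31.06 − 161.1 = 99.47·3.4359 − 161.1 = 180.671.
B = 138.5·ln(31.06 − 10) − 305.0 = 138.5·ln 21.06 − 305.0 = 138.5·3.0474 − 305.0 = 117.062.
Rounded: (255, 181, 117).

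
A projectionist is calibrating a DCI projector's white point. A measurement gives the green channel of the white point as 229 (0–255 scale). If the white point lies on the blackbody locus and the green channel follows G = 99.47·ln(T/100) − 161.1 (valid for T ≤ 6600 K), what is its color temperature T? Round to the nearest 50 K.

ln t = (229 + 161.1) / 99.47 = 3.9218.
t = e^3.9218 = 50.491.
T = 100·t = 5049 K → 5050 K to the nearest 50 K.

5050 K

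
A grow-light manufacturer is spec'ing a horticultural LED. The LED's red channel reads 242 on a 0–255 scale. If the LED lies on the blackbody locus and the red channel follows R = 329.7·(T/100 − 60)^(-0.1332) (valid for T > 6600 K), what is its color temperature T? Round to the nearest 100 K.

(t − 60)^(-0.1332) = 242/329.7 = 0.73400.
t − 60 = 0.73400^(1/-0.1332) = 0.73400^(-7.508) = 10.193, so t = 70.193.
T = 100·t = 7019 K → 7000 K to the nearest 100 K.

7000 K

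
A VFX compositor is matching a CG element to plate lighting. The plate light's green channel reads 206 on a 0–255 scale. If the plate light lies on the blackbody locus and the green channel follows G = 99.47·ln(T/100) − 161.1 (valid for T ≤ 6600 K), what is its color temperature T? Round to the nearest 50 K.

4000 K

ln t = (206 + 161.1) / 99.47 = 3.6906.
t = e^3.6906 = 40.067.
T = 100·t = 4007 K → 4000 K to the nearest 50 K.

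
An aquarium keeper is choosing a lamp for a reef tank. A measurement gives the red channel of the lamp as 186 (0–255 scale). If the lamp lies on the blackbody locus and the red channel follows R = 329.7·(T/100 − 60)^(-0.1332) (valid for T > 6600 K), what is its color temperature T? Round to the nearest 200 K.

13400 K

(t − 60)^(-0.1332) = 186/329.7 = 0.56415.
t − 60 = 0.56415^(1/-0.1332) = 0.56415^(-7.508) = 73.521, so t = 133.521.
T = 100·t = 13352 K → 13400 K to the nearest 200 K.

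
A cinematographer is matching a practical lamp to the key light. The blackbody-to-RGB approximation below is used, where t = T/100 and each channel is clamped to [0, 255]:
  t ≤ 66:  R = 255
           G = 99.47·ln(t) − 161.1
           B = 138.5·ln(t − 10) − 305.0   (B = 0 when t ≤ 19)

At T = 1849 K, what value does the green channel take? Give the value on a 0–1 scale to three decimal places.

t = 1849/100 = 18.49; the t ≤ 66 branch applies.
G = 99.47·ln 18.49 − 161.1 = 99.47·2.9172 − 161.1 = 129.077.
On a 0–1 scale: 129.077/255 = 0.5062 → 0.506.

0.506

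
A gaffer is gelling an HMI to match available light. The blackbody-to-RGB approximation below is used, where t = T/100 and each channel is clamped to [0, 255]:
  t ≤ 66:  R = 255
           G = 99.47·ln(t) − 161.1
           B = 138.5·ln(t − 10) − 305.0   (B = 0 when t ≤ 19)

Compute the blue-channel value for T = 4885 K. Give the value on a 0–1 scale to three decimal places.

0.792

t = 4885/100 = 48.85; the t ≤ 66 branch applies.
B = 138.5·ln(48.85 − 10) − 305.0 = 138.5·ln 38.85 − 305.0 = 138.5·3.6597 − 305.0 = 201.870.
On a 0–1 scale: 201.870/255 = 0.7916 → 0.792.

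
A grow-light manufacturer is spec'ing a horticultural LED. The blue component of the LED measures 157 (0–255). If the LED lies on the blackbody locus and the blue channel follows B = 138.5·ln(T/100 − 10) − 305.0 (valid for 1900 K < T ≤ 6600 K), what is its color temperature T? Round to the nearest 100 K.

3800 K

ln(t − 10) = (157 + 305.0) / 138.5 = 3.3357.
t − 10 = e^3.3357 = 28.099, so t = 38.099.
T = 100·t = 3810 K → 3800 K to the nearest 100 K.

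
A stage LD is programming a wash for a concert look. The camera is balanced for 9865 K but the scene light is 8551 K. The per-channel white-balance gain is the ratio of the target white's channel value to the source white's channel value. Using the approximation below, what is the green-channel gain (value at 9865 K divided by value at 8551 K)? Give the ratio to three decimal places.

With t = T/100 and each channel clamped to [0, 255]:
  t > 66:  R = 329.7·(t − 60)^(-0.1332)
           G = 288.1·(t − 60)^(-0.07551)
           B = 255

At 8551 K (t = 85.51):
  G = 288.1·(85.51 − 60)^(-0.07551) = 288.1·25.51^(-0.07551) = 288.1·0.78303 = 225.591.
At 9865 K (t = 98.65):
  G = 288.1·(98.65 − 60)^(-0.07551) = 288.1·38.65^(-0.07551) = 288.1·0.75885 = 218.624.
Gain = 218.624 / 225.591 = 0.9691 → 0.969.

0.969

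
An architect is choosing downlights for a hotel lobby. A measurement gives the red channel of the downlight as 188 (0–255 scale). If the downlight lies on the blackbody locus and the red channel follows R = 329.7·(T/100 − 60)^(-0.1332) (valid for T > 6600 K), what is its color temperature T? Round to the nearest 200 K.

12800 K

(t − 60)^(-0.1332) = 188/329.7 = 0.57022.
t − 60 = 0.57022^(1/-0.1332) = 0.57022^(-7.508) = 67.848, so t = 127.848.
T = 100·t = 12785 K → 12800 K to the nearest 200 K.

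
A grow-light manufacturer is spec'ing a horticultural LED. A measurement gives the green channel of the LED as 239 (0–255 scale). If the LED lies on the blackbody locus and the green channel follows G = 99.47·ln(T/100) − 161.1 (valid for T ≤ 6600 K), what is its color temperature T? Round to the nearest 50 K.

ln t = (239 + 161.1) / 99.47 = 4.0223.
t = e^4.0223 = 55.830.
T = 100·t = 5583 K → 5600 K to the nearest 50 K.

5600 K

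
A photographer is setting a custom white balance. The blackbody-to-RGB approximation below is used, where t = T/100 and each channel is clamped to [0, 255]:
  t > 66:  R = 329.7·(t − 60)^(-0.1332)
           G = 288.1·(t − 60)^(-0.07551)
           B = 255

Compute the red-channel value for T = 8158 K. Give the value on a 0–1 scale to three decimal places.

0.859

t = 8158/100 = 81.58; the t > 66 branch applies.
R = 329.7·(81.58 − 60)^(-0.1332) = 329.7·21.58^(-0.1332) = 329.7·0.66421 = 218.990.
On a 0–1 scale: 218.990/255 = 0.8588 → 0.859.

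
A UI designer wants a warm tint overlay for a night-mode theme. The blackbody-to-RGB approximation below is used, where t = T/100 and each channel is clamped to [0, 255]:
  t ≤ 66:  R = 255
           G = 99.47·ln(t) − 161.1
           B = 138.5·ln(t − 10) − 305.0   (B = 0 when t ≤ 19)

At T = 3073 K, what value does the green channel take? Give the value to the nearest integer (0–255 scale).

t = 3073/100 = 30.73; the t ≤ 66 branch applies.
G = 99.47·ln 30.73 − 161.1 = 99.47·3.4252 − 161.1 = 179.609.
Rounded: 180.

180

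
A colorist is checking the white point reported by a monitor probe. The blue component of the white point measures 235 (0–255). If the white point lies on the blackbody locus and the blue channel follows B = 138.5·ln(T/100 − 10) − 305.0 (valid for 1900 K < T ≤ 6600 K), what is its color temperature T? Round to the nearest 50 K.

ln(t − 10) = (235 + 305.0) / 138.5 = 3.8989.
t − 10 = e^3.8989 = 49.349, so t = 59.349.
T = 100·t = 5935 K → 5950 K to the nearest 50 K.

5950 K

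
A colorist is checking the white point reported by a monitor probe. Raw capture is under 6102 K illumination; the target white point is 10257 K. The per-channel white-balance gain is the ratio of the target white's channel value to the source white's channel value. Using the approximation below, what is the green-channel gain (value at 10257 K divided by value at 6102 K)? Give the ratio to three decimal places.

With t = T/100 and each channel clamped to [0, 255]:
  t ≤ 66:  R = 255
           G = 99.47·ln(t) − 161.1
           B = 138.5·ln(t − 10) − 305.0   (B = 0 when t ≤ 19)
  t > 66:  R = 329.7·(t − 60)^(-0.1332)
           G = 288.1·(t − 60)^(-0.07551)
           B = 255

At 6102 K (t = 61.02):
  G = 99.47·ln 61.02 − 161.1 = 99.47·4.1112 − 161.1 = 247.841.
At 10257 K (t = 102.57):
  G = 288.1·(102.57 − 60)^(-0.07551) = 288.1·42.57^(-0.07551) = 288.1·0.75333 = 217.035.
Gain = 217.035 / 247.841 = 0.8757 → 0.876.

0.876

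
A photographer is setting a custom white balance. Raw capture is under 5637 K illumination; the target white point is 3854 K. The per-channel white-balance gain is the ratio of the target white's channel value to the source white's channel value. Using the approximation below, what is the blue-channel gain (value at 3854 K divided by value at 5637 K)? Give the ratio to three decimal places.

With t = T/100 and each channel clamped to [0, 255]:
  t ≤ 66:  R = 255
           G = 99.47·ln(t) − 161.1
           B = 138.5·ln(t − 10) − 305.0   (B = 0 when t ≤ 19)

At 5637 K (t = 56.37):
  B = 138.5·ln(56.37 − 10) − 305.0 = 138.5·ln 46.37 − 305.0 = 138.5·3.8367 − 305.0 = 226.376.
At 3854 K (t = 38.54):
  B = 138.5·ln(38.54 − 10) − 305.0 = 138.5·ln 28.54 − 305.0 = 138.5·3.3513 − 305.0 = 159.156.
Gain = 159.156 / 226.376 = 0.7031 → 0.703.

0.703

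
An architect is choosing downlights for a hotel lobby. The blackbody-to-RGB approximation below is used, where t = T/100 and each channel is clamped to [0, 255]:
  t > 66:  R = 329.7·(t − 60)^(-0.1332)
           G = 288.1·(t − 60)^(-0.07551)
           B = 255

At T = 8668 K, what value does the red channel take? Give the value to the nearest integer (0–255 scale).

t = 8668/100 = 86.68; the t > 66 branch applies.
R = 329.7·(86.68 − 60)^(-0.1332) = 329.7·26.68^(-0.1332) = 329.7·0.64570 = 212.888.
Rounded: 213.

213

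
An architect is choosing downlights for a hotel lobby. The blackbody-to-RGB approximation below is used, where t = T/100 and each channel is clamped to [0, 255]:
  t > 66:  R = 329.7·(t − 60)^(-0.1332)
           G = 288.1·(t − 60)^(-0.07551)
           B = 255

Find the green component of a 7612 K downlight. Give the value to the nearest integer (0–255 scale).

234

t = 7612/100 = 76.12; the t > 66 branch applies.
G = 288.1·(76.12 − 60)^(-0.07551) = 288.1·16.12^(-0.07551) = 288.1·0.81065 = 233.547.
Rounded: 234.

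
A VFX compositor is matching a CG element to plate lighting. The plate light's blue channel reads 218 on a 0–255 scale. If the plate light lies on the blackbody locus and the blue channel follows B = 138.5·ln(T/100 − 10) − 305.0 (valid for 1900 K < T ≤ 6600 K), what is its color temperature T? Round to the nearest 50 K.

ln(t − 10) = (218 + 305.0) / 138.5 = 3.7762.
t − 10 = e^3.7762 = 43.649, so t = 53.649.
T = 100·t = 5365 K → 5350 K to the nearest 50 K.

5350 K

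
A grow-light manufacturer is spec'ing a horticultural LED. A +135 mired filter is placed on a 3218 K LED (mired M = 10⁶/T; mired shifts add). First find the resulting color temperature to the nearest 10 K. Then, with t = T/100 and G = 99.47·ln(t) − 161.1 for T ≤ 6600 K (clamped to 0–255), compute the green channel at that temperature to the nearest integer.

148

M_in = 10⁶/3218 = 310.75; M_out = 310.75 + (+135) = 445.75.
T_out = 10⁶/445.75 = 2243.4 K → 2240 K; t = 22.4.
G = 99.47·ln 22.4 − 161.1 = 99.47·3.1091 − 161.1 = 148.158.
Rounded: 148.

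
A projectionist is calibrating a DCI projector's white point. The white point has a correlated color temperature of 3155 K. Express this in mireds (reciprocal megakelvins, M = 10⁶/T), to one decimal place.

317.0 mireds

M = 10⁶ / 3155 = 316.957 → 317.0 mireds.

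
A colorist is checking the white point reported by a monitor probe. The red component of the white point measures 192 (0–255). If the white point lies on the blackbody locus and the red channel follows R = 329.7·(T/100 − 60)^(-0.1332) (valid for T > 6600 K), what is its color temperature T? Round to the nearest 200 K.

(t − 60)^(-0.1332) = 192/329.7 = 0.58235.
t − 60 = 0.58235^(1/-0.1332) = 0.58235^(-7.508) = 57.929, so t = 117.929.
T = 100·t = 11793 K → 11800 K to the nearest 200 K.

11800 K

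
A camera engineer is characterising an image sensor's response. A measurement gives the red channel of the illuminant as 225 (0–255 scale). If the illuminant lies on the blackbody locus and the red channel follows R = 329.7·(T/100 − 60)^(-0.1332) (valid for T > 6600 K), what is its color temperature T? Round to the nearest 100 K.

(t − 60)^(-0.1332) = 225/329.7 = 0.68244.
t − 60 = 0.68244^(1/-0.1332) = 0.68244^(-7.508) = 17.610, so t = 77.610.
T = 100·t = 7761 K → 7800 K to the nearest 100 K.

7800 K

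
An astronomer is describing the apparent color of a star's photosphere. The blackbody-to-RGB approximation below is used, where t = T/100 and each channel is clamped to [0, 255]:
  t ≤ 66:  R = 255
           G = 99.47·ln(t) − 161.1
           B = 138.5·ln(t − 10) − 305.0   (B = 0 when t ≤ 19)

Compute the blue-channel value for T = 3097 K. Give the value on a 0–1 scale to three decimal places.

t = 3097/100 = 30.97; the t ≤ 66 branch applies.
B = 138.5·ln(30.97 − 10) − 305.0 = 138.5·ln 20.97 − 305.0 = 138.5·3.0431 − 305.0 = 116.468.
On a 0–1 scale: 116.468/255 = 0.4567 → 0.457.

0.457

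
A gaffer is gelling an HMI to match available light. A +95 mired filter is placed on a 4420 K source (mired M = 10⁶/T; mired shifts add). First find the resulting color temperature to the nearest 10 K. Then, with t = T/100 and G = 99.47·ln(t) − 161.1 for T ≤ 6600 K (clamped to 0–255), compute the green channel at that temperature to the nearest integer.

M_in = 10⁶/4420 = 226.24; M_out = 226.24 + (+95) = 321.24.
T_out = 10⁶/321.24 = 3112.9 K → 3110 K; t = 31.1.
G = 99.47·ln 31.1 − 161.1 = 99.47·3.4372 − 161.1 = 180.799.
Rounded: 181.

181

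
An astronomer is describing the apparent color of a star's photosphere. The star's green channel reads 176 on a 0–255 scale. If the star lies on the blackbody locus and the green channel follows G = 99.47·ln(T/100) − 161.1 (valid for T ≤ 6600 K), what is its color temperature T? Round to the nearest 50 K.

2950 K

ln t = (176 + 161.1) / 99.47 = 3.3890.
t = e^3.3890 = 29.635.
T = 100·t = 2964 K → 2950 K to the nearest 50 K.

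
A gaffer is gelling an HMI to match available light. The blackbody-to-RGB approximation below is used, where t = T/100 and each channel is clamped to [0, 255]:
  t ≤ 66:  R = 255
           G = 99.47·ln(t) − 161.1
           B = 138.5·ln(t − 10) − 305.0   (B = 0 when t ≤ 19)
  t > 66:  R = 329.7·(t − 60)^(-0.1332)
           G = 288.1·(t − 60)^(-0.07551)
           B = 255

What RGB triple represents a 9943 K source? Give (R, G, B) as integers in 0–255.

t = 9943/100 = 99.43; the t > 66 branch applies.
R = 329.7·(99.43 − 60)^(-0.1332) = 329.7·39.43^(-0.1332) = 329.7·0.61297 = 202.095.
G = 288.1·(99.43 − 60)^(-0.07551) = 288.1·39.43^(-0.07551) = 288.1·0.75770 = 218.294.
B = 255 by definition for t > 66.
Rounded: (202, 218, 255).

(202, 218, 255)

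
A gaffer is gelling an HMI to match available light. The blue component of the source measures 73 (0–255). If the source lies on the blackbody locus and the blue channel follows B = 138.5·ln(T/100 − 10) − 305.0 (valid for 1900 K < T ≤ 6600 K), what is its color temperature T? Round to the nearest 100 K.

2500 K

ln(t − 10) = (73 + 305.0) / 138.5 = 2.7292.
t − 10 = e^2.7292 = 15.321, so t = 25.321.
T = 100·t = 2532 K → 2500 K to the nearest 100 K.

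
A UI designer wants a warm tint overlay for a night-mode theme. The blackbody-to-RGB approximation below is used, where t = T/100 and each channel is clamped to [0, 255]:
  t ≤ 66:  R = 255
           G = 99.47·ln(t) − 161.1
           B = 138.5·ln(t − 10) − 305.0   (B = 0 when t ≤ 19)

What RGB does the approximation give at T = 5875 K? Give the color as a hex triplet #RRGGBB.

#FFF4E9

t = 5875/100 = 58.75; the t ≤ 66 branch applies.
R = 255 by definition for t ≤ 66.
G = 99.47·ln 58.75 − 161.1 = 99.47·4.0733 − 161.1 = 244.070.
B = 138.5·ln(58.75 − 10) − 305.0 = 138.5·ln 48.75 − 305.0 = 138.5·3.8867 − 305.0 = 233.309.
Rounded: (255, 244, 233).
In hex: #FFF4E9.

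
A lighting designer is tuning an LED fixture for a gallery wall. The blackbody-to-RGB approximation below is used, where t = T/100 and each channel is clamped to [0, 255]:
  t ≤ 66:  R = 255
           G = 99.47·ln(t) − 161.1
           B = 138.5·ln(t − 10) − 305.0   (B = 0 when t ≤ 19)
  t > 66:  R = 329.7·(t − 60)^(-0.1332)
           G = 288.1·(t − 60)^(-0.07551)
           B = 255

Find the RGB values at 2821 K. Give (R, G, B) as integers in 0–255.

t = 2821/100 = 28.21; the t ≤ 66 branch applies.
R = 255 by definition for t ≤ 66.
G = 99.47·ln 28.21 − 161.1 = 99.47·3.3397 − 161.1 = 171.098.
B = 138.5·ln(28.21 − 10) − 305.0 = 138.5·ln 18.21 − 305.0 = 138.5·2.9020 − 305.0 = 96.923.
Rounded: (255, 171, 97).

(255, 171, 97)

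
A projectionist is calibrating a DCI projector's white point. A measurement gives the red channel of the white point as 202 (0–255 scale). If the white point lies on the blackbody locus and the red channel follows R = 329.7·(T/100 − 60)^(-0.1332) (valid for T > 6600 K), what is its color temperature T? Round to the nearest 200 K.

(t − 60)^(-0.1332) = 202/329.7 = 0.61268.
t − 60 = 0.61268^(1/-0.1332) = 0.61268^(-7.508) = 39.569, so t = 99.569.
T = 100·t = 9957 K → 10000 K to the nearest 200 K.

10000 K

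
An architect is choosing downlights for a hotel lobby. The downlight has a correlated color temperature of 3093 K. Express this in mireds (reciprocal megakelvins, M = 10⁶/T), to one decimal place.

323.3 mireds

M = 10⁶ / 3093 = 323.311 → 323.3 mireds.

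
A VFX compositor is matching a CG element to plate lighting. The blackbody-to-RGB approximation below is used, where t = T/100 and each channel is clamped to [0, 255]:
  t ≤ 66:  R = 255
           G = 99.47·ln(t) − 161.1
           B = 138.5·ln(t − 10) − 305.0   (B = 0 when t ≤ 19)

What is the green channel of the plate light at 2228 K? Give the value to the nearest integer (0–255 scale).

t = 2228/100 = 22.28; the t ≤ 66 branch applies.
G = 99.47·ln 22.28 − 161.1 = 99.47·3.1037 − 161.1 = 147.624.
Rounded: 148.

148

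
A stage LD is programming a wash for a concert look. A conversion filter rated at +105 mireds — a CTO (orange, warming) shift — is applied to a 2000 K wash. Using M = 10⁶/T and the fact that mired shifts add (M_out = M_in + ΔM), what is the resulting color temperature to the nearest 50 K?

1650 K

M_in = 10⁶/2000 = 500.00 mireds.
M_out = 500.00 + (+105) = 605.00 mireds.
T_out = 10⁶/605.00 = 1652.9 K → 1650 K.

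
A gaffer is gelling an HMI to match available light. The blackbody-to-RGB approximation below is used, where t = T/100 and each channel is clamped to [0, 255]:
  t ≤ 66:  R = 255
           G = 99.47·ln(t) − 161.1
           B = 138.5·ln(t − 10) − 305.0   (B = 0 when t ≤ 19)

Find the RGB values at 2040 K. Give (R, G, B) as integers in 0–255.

(255, 139, 19)

t = 2040/100 = 20.4; the t ≤ 66 branch applies.
R = 255 by definition for t ≤ 66.
G = 99.47·ln 20.4 − 161.1 = 99.47·3.0155 − 161.1 = 138.855.
B = 138.5·ln(20.4 − 10) − 305.0 = 138.5·ln 10.4 − 305.0 = 138.5·2.3418 − 305.0 = 19.340.
Rounded: (255, 139, 19).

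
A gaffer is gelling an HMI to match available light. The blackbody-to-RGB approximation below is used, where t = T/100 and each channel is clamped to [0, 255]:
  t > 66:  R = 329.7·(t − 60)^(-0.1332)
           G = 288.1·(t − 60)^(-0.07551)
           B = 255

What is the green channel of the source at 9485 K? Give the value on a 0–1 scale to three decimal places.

t = 9485/100 = 94.85; the t > 66 branch applies.
G = 288.1·(94.85 − 60)^(-0.07551) = 288.1·34.85^(-0.07551) = 288.1·0.76480 = 220.339.
On a 0–1 scale: 220.339/255 = 0.8641 → 0.864.

0.864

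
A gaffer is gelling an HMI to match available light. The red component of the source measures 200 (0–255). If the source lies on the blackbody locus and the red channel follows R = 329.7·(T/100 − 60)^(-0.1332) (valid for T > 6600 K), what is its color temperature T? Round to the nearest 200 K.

10200 K

(t − 60)^(-0.1332) = 200/329.7 = 0.60661.
t − 60 = 0.60661^(1/-0.1332) = 0.60661^(-7.508) = 42.638, so t = 102.638.
T = 100·t = 10264 K → 10200 K to the nearest 200 K.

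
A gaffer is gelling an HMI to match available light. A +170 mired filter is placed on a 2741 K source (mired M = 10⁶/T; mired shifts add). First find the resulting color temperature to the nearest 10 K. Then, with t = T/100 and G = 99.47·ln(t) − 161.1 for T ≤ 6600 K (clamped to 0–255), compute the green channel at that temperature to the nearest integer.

130

M_in = 10⁶/2741 = 364.83; M_out = 364.83 + (+170) = 534.83.
T_out = 10⁶/534.83 = 1869.8 K → 1870 K; t = 18.7.
G = 99.47·ln 18.7 − 161.1 = 99.47·2.9285 − 161.1 = 130.200.
Rounded: 130.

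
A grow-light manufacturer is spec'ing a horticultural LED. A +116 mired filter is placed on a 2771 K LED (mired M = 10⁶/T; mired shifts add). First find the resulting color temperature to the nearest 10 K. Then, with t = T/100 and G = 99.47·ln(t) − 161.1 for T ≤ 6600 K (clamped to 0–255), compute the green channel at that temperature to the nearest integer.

M_in = 10⁶/2771 = 360.88; M_out = 360.88 + (+116) = 476.88.
T_out = 10⁶/476.88 = 2097.0 K → 2100 K; t = 21.
G = 99.47·ln 21 − 161.1 = 99.47·3.0445 − 161.1 = 141.739.
Rounded: 142.

142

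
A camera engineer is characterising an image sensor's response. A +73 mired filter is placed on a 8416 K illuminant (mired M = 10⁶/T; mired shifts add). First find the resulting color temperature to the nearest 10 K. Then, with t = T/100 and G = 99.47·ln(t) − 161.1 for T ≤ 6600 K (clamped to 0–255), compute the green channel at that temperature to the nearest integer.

M_in = 10⁶/8416 = 118.82; M_out = 118.82 + (+73) = 191.82.
T_out = 10⁶/191.82 = 5213.2 K → 5210 K; t = 52.1.
G = 99.47·ln 52.1 − 161.1 = 99.47·3.9532 − 161.1 = 232.121.
Rounded: 232.

232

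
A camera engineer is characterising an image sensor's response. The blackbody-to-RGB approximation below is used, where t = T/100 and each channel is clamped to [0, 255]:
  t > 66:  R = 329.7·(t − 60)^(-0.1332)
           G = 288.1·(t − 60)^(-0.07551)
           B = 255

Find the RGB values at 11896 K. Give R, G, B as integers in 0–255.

R=192, G=212, B=255

t = 11896/100 = 118.96; the t > 66 branch applies.
R = 329.7·(118.96 − 60)^(-0.1332) = 329.7·58.96^(-0.1332) = 329.7·0.58098 = 191.549.
G = 288.1·(118.96 − 60)^(-0.07551) = 288.1·58.96^(-0.07551) = 288.1·0.73503 = 211.762.
B = 255 by definition for t > 66.
Rounded: (192, 212, 255).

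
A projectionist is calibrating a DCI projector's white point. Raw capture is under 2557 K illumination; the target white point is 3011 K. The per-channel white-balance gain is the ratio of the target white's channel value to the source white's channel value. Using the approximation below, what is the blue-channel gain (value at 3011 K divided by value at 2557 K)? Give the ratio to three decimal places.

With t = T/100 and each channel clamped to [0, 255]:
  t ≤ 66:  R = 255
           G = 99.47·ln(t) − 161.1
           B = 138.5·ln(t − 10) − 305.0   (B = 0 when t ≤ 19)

At 2557 K (t = 25.57):
  B = 138.5·ln(25.57 − 10) − 305.0 = 138.5·ln 15.57 − 305.0 = 138.5·2.7453 − 305.0 = 75.230.
At 3011 K (t = 30.11):
  B = 138.5·ln(30.11 − 10) − 305.0 = 138.5·ln 20.11 − 305.0 = 138.5·3.0012 − 305.0 = 110.669.
Gain = 110.669 / 75.230 = 1.4711 → 1.471.

1.471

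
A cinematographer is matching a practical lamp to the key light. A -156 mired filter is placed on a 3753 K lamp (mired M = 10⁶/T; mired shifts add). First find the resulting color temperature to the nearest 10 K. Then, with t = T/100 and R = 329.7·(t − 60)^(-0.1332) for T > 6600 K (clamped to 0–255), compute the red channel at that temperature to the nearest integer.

209

M_in = 10⁶/3753 = 266.45; M_out = 266.45 + (-156) = 110.45.
T_out = 10⁶/110.45 = 9053.6 K → 9050 K; t = 90.5.
R = 329.7·(90.5 − 60)^(-0.1332) = 329.7·30.5^(-0.1332) = 329.7·0.63429 = 209.127.
Rounded: 209.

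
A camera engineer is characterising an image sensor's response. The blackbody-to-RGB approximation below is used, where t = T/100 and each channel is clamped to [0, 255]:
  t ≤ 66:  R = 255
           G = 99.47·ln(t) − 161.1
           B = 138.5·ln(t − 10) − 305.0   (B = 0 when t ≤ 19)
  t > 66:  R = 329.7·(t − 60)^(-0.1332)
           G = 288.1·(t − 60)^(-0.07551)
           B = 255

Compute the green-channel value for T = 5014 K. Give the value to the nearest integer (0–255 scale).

t = 5014/100 = 50.14; the t ≤ 66 branch applies.
G = 99.47·ln 50.14 − 161.1 = 99.47·3.9148 − 161.1 = 228.307.
Rounded: 228.

228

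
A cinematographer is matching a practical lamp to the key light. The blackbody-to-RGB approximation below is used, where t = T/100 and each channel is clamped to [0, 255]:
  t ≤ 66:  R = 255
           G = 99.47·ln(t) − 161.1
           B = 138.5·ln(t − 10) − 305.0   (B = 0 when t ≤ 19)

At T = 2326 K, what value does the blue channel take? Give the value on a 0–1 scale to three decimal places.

0.208

t = 2326/100 = 23.26; the t ≤ 66 branch applies.
B = 138.5·ln(23.26 − 10) − 305.0 = 138.5·ln 13.26 − 305.0 = 138.5·2.5848 − 305.0 = 52.988.
On a 0–1 scale: 52.988/255 = 0.2078 → 0.208.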